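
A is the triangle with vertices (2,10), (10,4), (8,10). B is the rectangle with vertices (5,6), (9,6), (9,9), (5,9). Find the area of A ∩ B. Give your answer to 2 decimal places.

9.29

The intersection is the polygon with vertices (5,7.75), (5,9), (8.333,9), (9,7), (9,6), (7.333,6).
By the shoelace formula its area is 9.29.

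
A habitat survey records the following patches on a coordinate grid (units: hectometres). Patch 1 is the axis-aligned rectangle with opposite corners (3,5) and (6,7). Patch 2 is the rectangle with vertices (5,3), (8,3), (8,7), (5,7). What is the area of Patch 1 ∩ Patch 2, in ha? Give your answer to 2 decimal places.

2.00

|Patch 1∩Patch 2|: x∈[5,6], y∈[5,7] → 1·2 = 2.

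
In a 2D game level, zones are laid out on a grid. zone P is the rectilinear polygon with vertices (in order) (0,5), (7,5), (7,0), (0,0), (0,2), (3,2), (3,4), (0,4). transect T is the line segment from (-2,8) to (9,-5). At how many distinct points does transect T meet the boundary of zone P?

4

The segment meets the boundary at (4.769,0), (3,2.091), (1.385,4), (0.538,5).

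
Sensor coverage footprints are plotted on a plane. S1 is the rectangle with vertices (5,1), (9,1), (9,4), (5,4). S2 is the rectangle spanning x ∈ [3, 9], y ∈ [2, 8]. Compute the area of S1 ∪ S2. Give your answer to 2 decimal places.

40.00

By inclusion–exclusion:
Individual areas: |S1| = 12, |S2| = 36.
|S1∩S2|: x∈[5,9], y∈[2,4] → 4·2 = 8.
|S1 ∪ S2| = 48 − 8 = 40.00.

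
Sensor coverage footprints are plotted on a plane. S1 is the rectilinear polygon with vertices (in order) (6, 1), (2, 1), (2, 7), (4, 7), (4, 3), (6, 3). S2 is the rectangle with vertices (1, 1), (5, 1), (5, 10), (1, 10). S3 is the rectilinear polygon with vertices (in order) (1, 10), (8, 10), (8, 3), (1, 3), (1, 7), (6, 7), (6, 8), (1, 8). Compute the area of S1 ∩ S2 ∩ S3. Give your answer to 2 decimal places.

8.00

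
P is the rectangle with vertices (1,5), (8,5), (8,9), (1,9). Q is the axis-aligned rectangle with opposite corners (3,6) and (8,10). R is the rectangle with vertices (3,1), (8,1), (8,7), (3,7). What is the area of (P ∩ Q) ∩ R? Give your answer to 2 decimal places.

5.00

The region (P ∩ Q) ∩ R is the polygon with vertices (3,6), (3,7), (8,7), (8,6).
By the shoelace formula its area is 5.00.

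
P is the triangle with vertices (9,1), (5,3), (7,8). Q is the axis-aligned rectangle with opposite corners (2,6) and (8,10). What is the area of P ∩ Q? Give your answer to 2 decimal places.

1.37

The intersection is the polygon with vertices (7,8), (7.571,6), (6.2,6).
By the shoelace formula its area is 1.37.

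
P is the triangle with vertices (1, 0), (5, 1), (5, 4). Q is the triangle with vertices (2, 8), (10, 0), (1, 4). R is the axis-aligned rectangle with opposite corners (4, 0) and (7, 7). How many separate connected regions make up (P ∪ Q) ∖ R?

(P ∪ Q) ∖ R splits into 2 disjoint pieces (area 13.3365, area 2.5).

2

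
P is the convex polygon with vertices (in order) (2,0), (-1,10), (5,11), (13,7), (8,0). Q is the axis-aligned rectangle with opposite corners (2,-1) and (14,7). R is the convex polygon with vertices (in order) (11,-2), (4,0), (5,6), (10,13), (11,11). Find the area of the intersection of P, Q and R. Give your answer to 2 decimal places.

38.34

The intersection is the polygon with vertices (4,0), (5,6), (5.714,7), (11,7), (11,4.2), (8,0).
By the shoelace formula its area is 38.34.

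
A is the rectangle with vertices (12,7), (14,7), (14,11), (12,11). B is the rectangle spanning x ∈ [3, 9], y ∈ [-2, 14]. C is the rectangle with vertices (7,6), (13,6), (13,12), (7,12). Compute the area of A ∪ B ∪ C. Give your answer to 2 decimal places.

124.00

By inclusion–exclusion:
Individual areas: |A| = 8, |B| = 96, |C| = 36.
|A∩B| = 0 (no overlap).
|A∩C|: x∈[12,13], y∈[7,11] → 1·4 = 4.
|B∩C|: x∈[7,9], y∈[6,12] → 2·6 = 12.
|A∩B∩C| = 0.
|A ∪ B ∪ C| = 140 − 16 + 0 = 124.00.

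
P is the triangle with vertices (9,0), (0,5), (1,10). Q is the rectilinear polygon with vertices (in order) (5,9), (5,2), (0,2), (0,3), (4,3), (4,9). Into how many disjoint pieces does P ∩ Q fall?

P ∩ Q is a single connected region.

1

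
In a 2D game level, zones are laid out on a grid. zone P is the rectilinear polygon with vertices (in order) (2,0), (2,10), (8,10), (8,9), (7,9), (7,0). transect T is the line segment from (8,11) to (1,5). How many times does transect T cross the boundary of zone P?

2

The segment meets the boundary at (6.833,10), (2,5.857).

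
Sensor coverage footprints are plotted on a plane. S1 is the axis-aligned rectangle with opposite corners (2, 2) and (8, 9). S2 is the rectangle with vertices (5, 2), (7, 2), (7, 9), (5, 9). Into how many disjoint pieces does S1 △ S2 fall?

S1 △ S2 splits into 2 disjoint pieces (area 7, area 21).

2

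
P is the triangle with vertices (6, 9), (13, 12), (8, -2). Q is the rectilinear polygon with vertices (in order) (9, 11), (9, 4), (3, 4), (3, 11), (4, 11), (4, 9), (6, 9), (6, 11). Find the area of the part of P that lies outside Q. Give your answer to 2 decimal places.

26.84

|P| = 41.5, |P∩Q| = 14.6558.
|P ∖ Q| = |P| − |P∩Q| = 41.5 − 14.6558 = 26.84.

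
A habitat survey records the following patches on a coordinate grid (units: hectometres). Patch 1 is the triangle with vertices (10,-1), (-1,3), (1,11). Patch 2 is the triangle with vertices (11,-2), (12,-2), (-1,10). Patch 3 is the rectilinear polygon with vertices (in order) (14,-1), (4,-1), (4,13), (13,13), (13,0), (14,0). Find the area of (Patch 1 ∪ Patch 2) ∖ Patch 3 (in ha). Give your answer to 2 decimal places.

31.58

|Patch 1 ∪ Patch 2| = 50.2953.
|(Patch 1 ∪ Patch 2) ∩ Patch 3| = 18.715.
|(Patch 1 ∪ Patch 2) ∖ Patch 3| = 50.2953 − 18.715 = 31.58.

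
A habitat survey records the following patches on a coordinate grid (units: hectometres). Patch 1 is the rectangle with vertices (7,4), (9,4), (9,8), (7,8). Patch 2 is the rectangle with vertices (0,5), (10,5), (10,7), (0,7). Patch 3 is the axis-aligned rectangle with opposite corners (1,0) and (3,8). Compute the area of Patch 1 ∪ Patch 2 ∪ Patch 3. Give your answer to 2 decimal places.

By inclusion–exclusion:
Individual areas: |Patch 1| = 8, |Patch 2| = 20, |Patch 3| = 16.
|Patch 1∩Patch 2|: x∈[7,9], y∈[5,7] → 2·2 = 4.
|Patch 1∩Patch 3| = 0 (no overlap).
|Patch 2∩Patch 3|: x∈[1,3], y∈[5,7] → 2·2 = 4.
|Patch 1∩Patch 2∩Patch 3| = 0.
|Patch 1 ∪ Patch 2 ∪ Patch 3| = 44 − 8 + 0 = 36.00.

36.00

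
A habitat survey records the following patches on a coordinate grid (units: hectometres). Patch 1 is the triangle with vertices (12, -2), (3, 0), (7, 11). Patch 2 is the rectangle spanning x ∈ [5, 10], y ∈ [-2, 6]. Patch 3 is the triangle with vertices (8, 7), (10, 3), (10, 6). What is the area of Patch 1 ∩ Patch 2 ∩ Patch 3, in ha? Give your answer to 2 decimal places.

0.74

The intersection is the polygon with vertices (8.923,6), (10,3.2), (10,3), (8.5,6).
By the shoelace formula its area is 0.74.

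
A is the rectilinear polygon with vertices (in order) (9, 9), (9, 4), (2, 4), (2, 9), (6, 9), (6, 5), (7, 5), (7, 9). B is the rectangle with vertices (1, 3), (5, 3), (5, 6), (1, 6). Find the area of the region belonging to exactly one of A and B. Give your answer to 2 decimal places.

31.00

|A| = 31, |B| = 12, |A∩B| = 6.
|A △ B| = |A| + |B| − 2·|A∩B| = 31 + 12 − 12 = 31.00.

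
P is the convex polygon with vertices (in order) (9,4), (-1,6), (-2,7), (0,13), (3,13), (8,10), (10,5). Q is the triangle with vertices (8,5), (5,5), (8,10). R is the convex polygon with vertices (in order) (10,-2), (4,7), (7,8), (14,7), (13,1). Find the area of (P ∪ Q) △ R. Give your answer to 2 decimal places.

96.17

|P ∪ Q| = 70.5.
|(P ∪ Q) ∩ R| = 15.9161.
|(P ∪ Q) △ R| = 70.5 + 57.5 − 31.8322 = 96.17.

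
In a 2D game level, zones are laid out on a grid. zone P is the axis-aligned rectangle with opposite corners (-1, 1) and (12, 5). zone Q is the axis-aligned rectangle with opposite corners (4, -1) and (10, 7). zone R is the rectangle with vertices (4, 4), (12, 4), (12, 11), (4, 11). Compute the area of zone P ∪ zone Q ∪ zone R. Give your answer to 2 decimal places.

112.00

By inclusion–exclusion:
Individual areas: |zone P| = 52, |zone Q| = 48, |zone R| = 56.
|zone P∩zone Q|: x∈[4,10], y∈[1,5] → 6·4 = 24.
|zone P∩zone R|: x∈[4,12], y∈[4,5] → 8·1 = 8.
|zone Q∩zone R|: x∈[4,10], y∈[4,7] → 6·3 = 18.
|zone P∩zone Q∩zone R| = 6.
|zone P ∪ zone Q ∪ zone R| = 156 − 50 + 6 = 112.00.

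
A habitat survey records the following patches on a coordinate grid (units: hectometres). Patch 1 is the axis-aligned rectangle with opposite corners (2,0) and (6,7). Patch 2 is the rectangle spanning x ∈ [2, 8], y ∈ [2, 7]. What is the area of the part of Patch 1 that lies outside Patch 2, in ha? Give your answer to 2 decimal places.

|Patch 1∩Patch 2|: x∈[2,6], y∈[2,7] → 4·5 = 20.
|Patch 1| = 28.
|Patch 1 ∖ Patch 2| = |Patch 1| − |Patch 1∩Patch 2| = 28 − 20 = 8.00.

8.00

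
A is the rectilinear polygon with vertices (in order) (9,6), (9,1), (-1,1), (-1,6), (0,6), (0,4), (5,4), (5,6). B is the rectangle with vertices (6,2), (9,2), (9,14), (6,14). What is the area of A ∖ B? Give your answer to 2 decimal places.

|A| = 40, |A∩B| = 12.
|A ∖ B| = |A| − |A∩B| = 40 − 12 = 28.00.

28.00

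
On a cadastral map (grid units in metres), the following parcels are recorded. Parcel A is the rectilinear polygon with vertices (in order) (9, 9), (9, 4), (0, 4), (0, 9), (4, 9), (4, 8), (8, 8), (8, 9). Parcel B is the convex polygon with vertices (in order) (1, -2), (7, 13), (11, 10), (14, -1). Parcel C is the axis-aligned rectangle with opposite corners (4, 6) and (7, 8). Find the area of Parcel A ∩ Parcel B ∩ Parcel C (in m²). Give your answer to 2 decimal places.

4.80

The intersection is the polygon with vertices (5,8), (7,8), (7,6), (4.2,6).
By the shoelace formula its area is 4.80.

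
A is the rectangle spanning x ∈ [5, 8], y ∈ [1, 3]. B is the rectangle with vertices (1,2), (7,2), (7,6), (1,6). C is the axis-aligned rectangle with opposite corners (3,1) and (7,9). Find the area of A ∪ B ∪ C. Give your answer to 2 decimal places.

42.00

By inclusion–exclusion:
Individual areas: |A| = 6, |B| = 24, |C| = 32.
|A∩B|: x∈[5,7], y∈[2,3] → 2·1 = 2.
|A∩C|: x∈[5,7], y∈[1,3] → 2·2 = 4.
|B∩C|: x∈[3,7], y∈[2,6] → 4·4 = 16.
|A∩B∩C| = 2.
|A ∪ B ∪ C| = 62 − 22 + 2 = 42.00.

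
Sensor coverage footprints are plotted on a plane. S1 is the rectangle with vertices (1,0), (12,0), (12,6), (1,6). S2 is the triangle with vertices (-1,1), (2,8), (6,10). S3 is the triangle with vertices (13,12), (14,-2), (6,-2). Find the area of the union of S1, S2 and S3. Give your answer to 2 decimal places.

By inclusion–exclusion:
Individual areas: |S1| = 66, |S2| = 11, |S3| = 56.
|S1∩S2| = 2.2698.
|S1∩S3| = 21.
|S2∩S3| = 0.
|S1∩S2∩S3| = 0.
|S1 ∪ S2 ∪ S3| = 133 − 23.2698 + 0 = 109.73.

109.73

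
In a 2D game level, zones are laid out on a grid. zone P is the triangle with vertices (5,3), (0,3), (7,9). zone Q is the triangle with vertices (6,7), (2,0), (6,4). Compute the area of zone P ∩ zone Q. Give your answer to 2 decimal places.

3.07

The intersection is the polygon with vertices (3.714,3), (6,7), (6,6), (5,3).
By the shoelace formula its area is 3.07.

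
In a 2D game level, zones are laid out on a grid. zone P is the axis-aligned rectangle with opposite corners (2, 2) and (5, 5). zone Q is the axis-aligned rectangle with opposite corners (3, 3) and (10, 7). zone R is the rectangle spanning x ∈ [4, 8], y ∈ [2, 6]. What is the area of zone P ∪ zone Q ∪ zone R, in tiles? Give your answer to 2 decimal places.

36.00

By inclusion–exclusion:
Individual areas: |zone P| = 9, |zone Q| = 28, |zone R| = 16.
|zone P∩zone Q|: x∈[3,5], y∈[3,5] → 2·2 = 4.
|zone P∩zone R|: x∈[4,5], y∈[2,5] → 1·3 = 3.
|zone Q∩zone R|: x∈[4,8], y∈[3,6] → 4·3 = 12.
|zone P∩zone Q∩zone R| = 2.
|zone P ∪ zone Q ∪ zone R| = 53 − 19 + 2 = 36.00.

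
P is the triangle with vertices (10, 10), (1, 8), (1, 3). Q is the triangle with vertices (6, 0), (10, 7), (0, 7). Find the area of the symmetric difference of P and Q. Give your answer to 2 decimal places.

|P| = 22.5, |Q| = 35, |P∩Q| = 8.2214.
|P △ Q| = |P| + |Q| − 2·|P∩Q| = 22.5 + 35 − 16.4429 = 41.06.

41.06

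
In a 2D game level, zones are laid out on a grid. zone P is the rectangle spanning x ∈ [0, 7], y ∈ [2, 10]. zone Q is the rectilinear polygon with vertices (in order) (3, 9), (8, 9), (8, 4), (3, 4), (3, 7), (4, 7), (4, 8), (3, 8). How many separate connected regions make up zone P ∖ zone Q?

zone P ∖ zone Q is a single connected region.

1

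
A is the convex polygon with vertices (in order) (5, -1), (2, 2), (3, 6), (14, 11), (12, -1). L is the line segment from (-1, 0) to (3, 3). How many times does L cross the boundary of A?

1

The segment meets the boundary at (2.077,2.308).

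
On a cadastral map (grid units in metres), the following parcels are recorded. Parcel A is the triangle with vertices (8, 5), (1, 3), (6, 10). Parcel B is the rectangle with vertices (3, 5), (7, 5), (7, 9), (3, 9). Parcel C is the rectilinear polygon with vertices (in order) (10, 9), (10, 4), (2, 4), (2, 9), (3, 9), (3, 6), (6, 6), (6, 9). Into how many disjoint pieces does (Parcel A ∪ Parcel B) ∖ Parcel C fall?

2

(Parcel A ∪ Parcel B) ∖ Parcel C splits into 2 disjoint pieces (area 1.45, area 9.5571).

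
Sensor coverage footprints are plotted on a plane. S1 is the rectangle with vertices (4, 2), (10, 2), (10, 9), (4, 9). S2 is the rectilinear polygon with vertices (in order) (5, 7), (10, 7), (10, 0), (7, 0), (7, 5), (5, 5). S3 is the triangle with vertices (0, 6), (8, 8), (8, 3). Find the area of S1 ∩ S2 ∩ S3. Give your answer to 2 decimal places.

7.81

The intersection is the polygon with vertices (7,5), (5,5), (5,7), (8,7), (8,3), (7,3.375).
By the shoelace formula its area is 7.81.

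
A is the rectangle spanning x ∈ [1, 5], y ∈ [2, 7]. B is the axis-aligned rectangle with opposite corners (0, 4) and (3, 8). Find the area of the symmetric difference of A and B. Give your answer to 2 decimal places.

20.00

|A∩B|: x∈[1,3], y∈[4,7] → 2·3 = 6.
|A △ B| = |A| + |B| − 2·|A∩B| = 20 + 12 − 12 = 20.00.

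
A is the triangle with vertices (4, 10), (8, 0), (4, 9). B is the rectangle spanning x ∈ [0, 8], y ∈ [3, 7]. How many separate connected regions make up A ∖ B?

2

A ∖ B splits into 2 disjoint pieces (area 0.9111, area 0.2).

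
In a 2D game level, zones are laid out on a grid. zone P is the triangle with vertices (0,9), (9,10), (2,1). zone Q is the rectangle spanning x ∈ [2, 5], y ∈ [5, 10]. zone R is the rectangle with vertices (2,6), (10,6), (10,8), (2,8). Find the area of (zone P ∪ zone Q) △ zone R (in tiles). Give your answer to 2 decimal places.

|zone P ∪ zone Q| = 38.8333.
|(zone P ∪ zone Q) ∩ zone R| = 9.3333.
|(zone P ∪ zone Q) △ zone R| = 38.8333 + 16 − 18.6667 = 36.17.

36.17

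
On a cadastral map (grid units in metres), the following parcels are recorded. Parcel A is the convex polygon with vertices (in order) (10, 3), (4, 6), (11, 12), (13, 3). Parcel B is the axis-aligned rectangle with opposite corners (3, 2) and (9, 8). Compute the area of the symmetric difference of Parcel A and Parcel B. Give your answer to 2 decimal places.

|Parcel A| = 42, |Parcel B| = 36, |Parcel A∩Parcel B| = 13.9167.
|Parcel A △ Parcel B| = |Parcel A| + |Parcel B| − 2·|Parcel A∩Parcel B| = 42 + 36 − 27.8333 = 50.17.

50.17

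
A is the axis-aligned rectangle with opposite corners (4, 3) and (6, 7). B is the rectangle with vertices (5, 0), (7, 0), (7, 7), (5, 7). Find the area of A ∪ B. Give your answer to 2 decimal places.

By inclusion–exclusion:
Individual areas: |A| = 8, |B| = 14.
|A∩B|: x∈[5,6], y∈[3,7] → 1·4 = 4.
|A ∪ B| = 22 − 4 = 18.00.

18.00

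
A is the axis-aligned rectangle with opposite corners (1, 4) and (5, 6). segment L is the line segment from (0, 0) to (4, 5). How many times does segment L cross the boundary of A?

1

The segment meets the boundary at (3.2,4).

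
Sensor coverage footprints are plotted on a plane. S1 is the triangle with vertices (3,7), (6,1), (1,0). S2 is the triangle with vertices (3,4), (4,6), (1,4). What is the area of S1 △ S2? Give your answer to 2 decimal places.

15.70

|S1| = 16.5, |S2| = 2, |S1∩S2| = 1.3997.
|S1 △ S2| = |S1| + |S2| − 2·|S1∩S2| = 16.5 + 2 − 2.7994 = 15.70.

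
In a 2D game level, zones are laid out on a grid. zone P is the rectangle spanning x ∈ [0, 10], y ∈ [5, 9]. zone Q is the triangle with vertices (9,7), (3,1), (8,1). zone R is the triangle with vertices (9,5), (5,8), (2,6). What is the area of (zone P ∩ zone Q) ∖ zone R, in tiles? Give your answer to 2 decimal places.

1.09

|zone P ∩ zone Q| = 1.6667.
|(zone P ∩ zone Q) ∩ zone R| = 0.5779.
|(zone P ∩ zone Q) ∖ zone R| = 1.6667 − 0.5779 = 1.09.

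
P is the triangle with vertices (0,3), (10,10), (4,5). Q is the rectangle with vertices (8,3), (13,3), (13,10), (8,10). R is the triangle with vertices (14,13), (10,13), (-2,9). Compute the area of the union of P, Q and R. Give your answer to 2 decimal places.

By inclusion–exclusion:
Individual areas: |P| = 4, |Q| = 35, |R| = 8.
|P∩Q| = 0.2667.
|P∩R| = 0.
|Q∩R| = 0.
|P∩Q∩R| = 0.
|P ∪ Q ∪ R| = 47 − 0.2667 + 0 = 46.73.

46.73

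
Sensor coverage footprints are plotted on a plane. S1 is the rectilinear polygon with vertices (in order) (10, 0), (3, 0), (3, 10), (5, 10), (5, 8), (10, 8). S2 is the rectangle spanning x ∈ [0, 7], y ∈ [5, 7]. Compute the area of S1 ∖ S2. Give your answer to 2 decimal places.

|S1| = 60, |S1∩S2| = 8.
|S1 ∖ S2| = |S1| − |S1∩S2| = 60 − 8 = 52.00.

52.00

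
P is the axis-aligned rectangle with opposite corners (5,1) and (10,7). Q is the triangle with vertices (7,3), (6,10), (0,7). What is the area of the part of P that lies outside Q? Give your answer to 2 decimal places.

|P| = 30, |P∩Q| = 5.7143.
|P ∖ Q| = |P| − |P∩Q| = 30 − 5.7143 = 24.29.

24.29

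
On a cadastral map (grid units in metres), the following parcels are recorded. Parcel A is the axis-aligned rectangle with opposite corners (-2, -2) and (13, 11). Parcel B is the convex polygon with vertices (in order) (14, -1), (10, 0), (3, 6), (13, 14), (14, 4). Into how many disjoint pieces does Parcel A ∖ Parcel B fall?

1

Parcel A ∖ Parcel B is a single connected region.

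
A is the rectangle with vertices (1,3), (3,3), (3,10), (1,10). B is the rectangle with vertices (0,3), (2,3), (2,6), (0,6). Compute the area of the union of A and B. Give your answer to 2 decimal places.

17.00

By inclusion–exclusion:
Individual areas: |A| = 14, |B| = 6.
|A∩B|: x∈[1,2], y∈[3,6] → 1·3 = 3.
|A ∪ B| = 20 − 3 = 17.00.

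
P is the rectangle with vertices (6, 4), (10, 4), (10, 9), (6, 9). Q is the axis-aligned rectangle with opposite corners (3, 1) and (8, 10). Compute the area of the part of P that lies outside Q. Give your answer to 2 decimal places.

|P∩Q|: x∈[6,8], y∈[4,9] → 2·5 = 10.
|P| = 20.
|P ∖ Q| = |P| − |P∩Q| = 20 − 10 = 10.00.

10.00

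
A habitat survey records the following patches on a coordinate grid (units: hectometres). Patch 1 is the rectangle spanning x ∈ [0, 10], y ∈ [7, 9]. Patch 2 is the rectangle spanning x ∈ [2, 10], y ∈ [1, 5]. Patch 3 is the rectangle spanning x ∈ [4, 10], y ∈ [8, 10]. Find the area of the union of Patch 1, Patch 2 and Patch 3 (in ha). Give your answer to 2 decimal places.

58.00

By inclusion–exclusion:
Individual areas: |Patch 1| = 20, |Patch 2| = 32, |Patch 3| = 12.
|Patch 1∩Patch 2| = 0 (no overlap).
|Patch 1∩Patch 3|: x∈[4,10], y∈[8,9] → 6·1 = 6.
|Patch 2∩Patch 3| = 0 (no overlap).
|Patch 1∩Patch 2∩Patch 3| = 0.
|Patch 1 ∪ Patch 2 ∪ Patch 3| = 64 − 6 + 0 = 58.00.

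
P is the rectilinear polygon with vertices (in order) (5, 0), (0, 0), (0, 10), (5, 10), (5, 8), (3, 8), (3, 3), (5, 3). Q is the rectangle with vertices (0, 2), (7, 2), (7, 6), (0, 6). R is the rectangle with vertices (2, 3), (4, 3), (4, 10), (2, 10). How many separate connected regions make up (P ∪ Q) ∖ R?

2

(P ∪ Q) ∖ R splits into 2 disjoint pieces (area 40, area 2).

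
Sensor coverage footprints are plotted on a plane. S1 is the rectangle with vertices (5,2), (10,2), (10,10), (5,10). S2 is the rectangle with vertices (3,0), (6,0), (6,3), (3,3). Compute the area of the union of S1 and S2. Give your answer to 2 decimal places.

By inclusion–exclusion:
Individual areas: |S1| = 40, |S2| = 9.
|S1∩S2|: x∈[5,6], y∈[2,3] → 1·1 = 1.
|S1 ∪ S2| = 49 − 1 = 48.00.

48.00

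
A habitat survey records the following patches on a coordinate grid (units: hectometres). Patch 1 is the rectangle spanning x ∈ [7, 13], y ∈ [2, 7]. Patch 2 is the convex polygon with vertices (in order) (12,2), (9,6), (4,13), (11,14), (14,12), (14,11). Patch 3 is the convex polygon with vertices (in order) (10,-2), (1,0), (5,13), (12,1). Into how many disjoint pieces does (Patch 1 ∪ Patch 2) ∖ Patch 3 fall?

1

(Patch 1 ∪ Patch 2) ∖ Patch 3 is a single connected region.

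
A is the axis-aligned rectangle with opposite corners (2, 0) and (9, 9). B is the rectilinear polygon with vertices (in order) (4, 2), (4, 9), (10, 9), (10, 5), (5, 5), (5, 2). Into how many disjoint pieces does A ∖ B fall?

1

A ∖ B is a single connected region.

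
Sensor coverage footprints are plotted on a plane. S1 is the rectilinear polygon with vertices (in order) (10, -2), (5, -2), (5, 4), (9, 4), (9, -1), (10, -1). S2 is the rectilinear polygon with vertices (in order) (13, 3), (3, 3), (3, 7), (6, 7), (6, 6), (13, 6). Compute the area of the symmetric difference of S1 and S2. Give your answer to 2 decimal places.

50.00

|S1| = 25, |S2| = 33, |S1∩S2| = 4.
|S1 △ S2| = |S1| + |S2| − 2·|S1∩S2| = 25 + 33 − 8 = 50.00.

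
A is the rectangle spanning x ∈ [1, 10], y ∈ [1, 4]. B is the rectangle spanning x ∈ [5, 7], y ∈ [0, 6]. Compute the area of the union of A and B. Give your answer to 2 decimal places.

33.00

By inclusion–exclusion:
Individual areas: |A| = 27, |B| = 12.
|A∩B|: x∈[5,7], y∈[1,4] → 2·3 = 6.
|A ∪ B| = 39 − 6 = 33.00.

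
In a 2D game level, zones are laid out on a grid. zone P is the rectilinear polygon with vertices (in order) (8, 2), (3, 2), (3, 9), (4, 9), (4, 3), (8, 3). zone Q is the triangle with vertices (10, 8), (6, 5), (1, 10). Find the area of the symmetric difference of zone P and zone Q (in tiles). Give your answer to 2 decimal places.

25.50

|zone P| = 11, |zone Q| = 17.5, |zone P∩zone Q| = 1.5.
|zone P △ zone Q| = |zone P| + |zone Q| − 2·|zone P∩zone Q| = 11 + 17.5 − 3 = 25.50.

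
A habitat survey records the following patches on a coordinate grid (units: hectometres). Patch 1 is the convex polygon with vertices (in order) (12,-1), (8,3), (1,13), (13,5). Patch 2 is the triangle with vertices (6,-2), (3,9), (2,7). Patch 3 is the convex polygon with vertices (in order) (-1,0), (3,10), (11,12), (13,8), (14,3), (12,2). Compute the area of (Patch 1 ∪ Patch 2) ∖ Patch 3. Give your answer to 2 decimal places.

|Patch 1 ∪ Patch 2| = 54.5.
|(Patch 1 ∪ Patch 2) ∩ Patch 3| = 46.0187.
|(Patch 1 ∪ Patch 2) ∖ Patch 3| = 54.5 − 46.0187 = 8.48.

8.48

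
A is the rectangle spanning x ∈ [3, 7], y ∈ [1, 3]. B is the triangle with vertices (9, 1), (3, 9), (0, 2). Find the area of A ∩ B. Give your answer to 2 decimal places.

6.22

The intersection is the polygon with vertices (3,3), (7,3), (7,1.222), (3,1.667).
By the shoelace formula its area is 6.22.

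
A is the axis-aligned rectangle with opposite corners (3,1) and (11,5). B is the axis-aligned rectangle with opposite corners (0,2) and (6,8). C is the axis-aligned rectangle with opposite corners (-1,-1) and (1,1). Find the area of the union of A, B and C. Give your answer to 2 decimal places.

63.00

By inclusion–exclusion:
Individual areas: |A| = 32, |B| = 36, |C| = 4.
|A∩B|: x∈[3,6], y∈[2,5] → 3·3 = 9.
|A∩C| = 0 (no overlap).
|B∩C| = 0 (no overlap).
|A∩B∩C| = 0.
|A ∪ B ∪ C| = 72 − 9 + 0 = 63.00.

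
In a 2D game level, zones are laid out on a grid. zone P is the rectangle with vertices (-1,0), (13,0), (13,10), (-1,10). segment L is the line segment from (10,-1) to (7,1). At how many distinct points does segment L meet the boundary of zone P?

The segment meets the boundary at (8.5,0).

1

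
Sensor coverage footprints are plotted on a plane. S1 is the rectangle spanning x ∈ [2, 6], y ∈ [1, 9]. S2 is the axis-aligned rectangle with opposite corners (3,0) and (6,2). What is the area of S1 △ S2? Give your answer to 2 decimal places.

32.00

|S1∩S2|: x∈[3,6], y∈[1,2] → 3·1 = 3.
|S1 △ S2| = |S1| + |S2| − 2·|S1∩S2| = 32 + 6 − 6 = 32.00.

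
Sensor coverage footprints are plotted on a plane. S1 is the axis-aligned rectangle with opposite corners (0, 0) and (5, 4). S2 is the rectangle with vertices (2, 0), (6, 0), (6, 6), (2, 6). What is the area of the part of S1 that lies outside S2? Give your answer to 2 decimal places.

8.00

|S1∩S2|: x∈[2,5], y∈[0,4] → 3·4 = 12.
|S1| = 20.
|S1 ∖ S2| = |S1| − |S1∩S2| = 20 − 12 = 8.00.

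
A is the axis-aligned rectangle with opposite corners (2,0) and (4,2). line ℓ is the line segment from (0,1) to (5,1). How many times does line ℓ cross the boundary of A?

The segment meets the boundary at (4,1), (2,1).

2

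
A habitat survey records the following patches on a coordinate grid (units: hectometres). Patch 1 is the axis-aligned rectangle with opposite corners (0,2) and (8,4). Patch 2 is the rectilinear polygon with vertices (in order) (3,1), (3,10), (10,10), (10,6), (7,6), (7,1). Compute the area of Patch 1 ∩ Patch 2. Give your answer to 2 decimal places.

8.00

The intersection is the polygon with vertices (7,4), (7,2), (3,2), (3,4).
By the shoelace formula its area is 8.00.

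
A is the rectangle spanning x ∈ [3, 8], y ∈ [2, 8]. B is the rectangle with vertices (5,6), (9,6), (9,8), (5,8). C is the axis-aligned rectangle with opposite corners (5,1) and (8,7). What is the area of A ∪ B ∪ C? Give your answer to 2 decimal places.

35.00

By inclusion–exclusion:
Individual areas: |A| = 30, |B| = 8, |C| = 18.
|A∩B|: x∈[5,8], y∈[6,8] → 3·2 = 6.
|A∩C|: x∈[5,8], y∈[2,7] → 3·5 = 15.
|B∩C|: x∈[5,8], y∈[6,7] → 3·1 = 3.
|A∩B∩C| = 3.
|A ∪ B ∪ C| = 56 − 24 + 3 = 35.00.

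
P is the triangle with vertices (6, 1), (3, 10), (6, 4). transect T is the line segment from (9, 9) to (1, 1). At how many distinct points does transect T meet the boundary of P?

2

The segment meets the boundary at (4.75,4.75), (5.333,5.333).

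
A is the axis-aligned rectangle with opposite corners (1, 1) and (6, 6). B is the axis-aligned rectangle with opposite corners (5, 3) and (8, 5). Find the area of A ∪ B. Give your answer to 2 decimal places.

29.00

By inclusion–exclusion:
Individual areas: |A| = 25, |B| = 6.
|A∩B|: x∈[5,6], y∈[3,5] → 1·2 = 2.
|A ∪ B| = 31 − 2 = 29.00.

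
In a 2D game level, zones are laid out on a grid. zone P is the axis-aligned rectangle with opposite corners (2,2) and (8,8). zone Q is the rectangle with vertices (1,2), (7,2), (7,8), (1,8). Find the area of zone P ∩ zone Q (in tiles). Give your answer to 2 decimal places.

30.00

|zone P∩zone Q|: x∈[2,7], y∈[2,8] → 5·6 = 30.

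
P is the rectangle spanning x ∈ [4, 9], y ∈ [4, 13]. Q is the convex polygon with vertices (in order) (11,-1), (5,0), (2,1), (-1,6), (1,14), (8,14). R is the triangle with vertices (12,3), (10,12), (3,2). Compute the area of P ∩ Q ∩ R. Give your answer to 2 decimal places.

14.92

The intersection is the polygon with vertices (4.4,4), (8.756,10.222), (9,9), (9,4).
By the shoelace formula its area is 14.92.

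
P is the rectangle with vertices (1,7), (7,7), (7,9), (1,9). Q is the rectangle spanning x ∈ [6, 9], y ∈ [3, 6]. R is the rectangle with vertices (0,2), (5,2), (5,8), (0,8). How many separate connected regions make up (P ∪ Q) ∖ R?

(P ∪ Q) ∖ R splits into 2 disjoint pieces (area 8, area 9).

2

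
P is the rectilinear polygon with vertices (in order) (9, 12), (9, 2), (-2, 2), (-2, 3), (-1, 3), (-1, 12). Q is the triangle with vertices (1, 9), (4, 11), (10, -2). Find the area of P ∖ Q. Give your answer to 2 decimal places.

|P| = 101, |P∩Q| = 22.6469.
|P ∖ Q| = |P| − |P∩Q| = 101 − 22.6469 = 78.35.

78.35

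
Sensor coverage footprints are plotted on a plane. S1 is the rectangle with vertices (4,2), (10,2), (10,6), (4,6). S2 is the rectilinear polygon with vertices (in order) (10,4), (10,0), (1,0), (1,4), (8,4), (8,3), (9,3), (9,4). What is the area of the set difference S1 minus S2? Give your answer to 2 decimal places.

13.00

|S1| = 24, |S1∩S2| = 11.
|S1 ∖ S2| = |S1| − |S1∩S2| = 24 − 11 = 13.00.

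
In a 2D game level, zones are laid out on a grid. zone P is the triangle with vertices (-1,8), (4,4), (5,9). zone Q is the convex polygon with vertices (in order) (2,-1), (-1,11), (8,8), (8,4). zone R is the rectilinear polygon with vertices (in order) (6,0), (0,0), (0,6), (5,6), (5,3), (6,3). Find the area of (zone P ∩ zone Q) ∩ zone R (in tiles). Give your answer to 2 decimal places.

2.90

The region (zone P ∩ zone Q) ∩ zone R is the polygon with vertices (1.5,6), (4.4,6), (4,4).
By the shoelace formula its area is 2.90.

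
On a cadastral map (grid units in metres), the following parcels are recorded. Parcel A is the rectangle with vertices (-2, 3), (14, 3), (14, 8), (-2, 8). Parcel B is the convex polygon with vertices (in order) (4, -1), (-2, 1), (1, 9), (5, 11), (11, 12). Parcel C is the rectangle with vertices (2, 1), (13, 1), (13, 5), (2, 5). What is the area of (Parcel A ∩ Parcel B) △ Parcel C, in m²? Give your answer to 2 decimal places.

64.29

|Parcel A ∩ Parcel B| = 39.0625.
|(Parcel A ∩ Parcel B) ∩ Parcel C| = 9.3846.
|(Parcel A ∩ Parcel B) △ Parcel C| = 39.0625 + 44 − 18.7692 = 64.29.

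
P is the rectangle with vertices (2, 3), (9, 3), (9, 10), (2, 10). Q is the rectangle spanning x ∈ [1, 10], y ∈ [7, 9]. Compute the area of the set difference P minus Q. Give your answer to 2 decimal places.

35.00

|P∩Q|: x∈[2,9], y∈[7,9] → 7·2 = 14.
|P| = 49.
|P ∖ Q| = |P| − |P∩Q| = 49 − 14 = 35.00.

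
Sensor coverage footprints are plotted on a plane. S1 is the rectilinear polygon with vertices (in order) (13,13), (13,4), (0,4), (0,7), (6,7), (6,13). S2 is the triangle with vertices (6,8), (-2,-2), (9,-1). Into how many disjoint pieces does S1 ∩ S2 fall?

S1 ∩ S2 is a single connected region.

1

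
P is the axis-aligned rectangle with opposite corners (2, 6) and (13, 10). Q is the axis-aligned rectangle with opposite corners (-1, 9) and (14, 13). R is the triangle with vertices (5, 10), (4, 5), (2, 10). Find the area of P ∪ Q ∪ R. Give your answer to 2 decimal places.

93.30

By inclusion–exclusion:
Individual areas: |P| = 44, |Q| = 60, |R| = 7.5.
|P∩Q|: x∈[2,13], y∈[9,10] → 11·1 = 11.
|P∩R| = 7.2.
|Q∩R| = 2.7.
|P∩Q∩R| = 2.7.
|P ∪ Q ∪ R| = 111.5 − 20.9 + 2.7 = 93.30.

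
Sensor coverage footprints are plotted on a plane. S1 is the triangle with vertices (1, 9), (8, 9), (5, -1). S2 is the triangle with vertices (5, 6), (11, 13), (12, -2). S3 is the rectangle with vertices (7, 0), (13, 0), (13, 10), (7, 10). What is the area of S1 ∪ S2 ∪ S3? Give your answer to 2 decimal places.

99.53

By inclusion–exclusion:
Individual areas: |S1| = 35, |S2| = 48.5, |S3| = 60.
|S1∩S2| = 5.6695.
|S1∩S3| = 1.6667.
|S2∩S3| = 38.1071.
|S1∩S2∩S3| = 1.4762.
|S1 ∪ S2 ∪ S3| = 143.5 − 45.4433 + 1.4762 = 99.53.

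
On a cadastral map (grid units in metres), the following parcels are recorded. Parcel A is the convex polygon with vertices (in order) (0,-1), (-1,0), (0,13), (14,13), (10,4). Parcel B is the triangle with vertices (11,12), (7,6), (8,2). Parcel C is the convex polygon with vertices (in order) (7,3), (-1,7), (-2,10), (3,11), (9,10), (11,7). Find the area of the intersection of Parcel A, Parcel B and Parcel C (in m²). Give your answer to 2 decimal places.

The intersection is the polygon with vertices (7,6), (9.333,9.5), (9.966,8.552), (8.857,4.857), (7.6,3.6).
By the shoelace formula its area is 8.16.

8.16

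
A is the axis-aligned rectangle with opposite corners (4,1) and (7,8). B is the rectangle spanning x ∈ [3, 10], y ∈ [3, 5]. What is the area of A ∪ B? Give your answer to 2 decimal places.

29.00

By inclusion–exclusion:
Individual areas: |A| = 21, |B| = 14.
|A∩B|: x∈[4,7], y∈[3,5] → 3·2 = 6.
|A ∪ B| = 35 − 6 = 29.00.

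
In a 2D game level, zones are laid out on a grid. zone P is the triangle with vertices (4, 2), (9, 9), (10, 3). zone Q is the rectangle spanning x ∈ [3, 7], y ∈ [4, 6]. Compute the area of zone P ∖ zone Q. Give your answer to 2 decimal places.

16.79

|zone P| = 18.5, |zone P∩zone Q| = 1.7143.
|zone P ∖ zone Q| = |zone P| − |zone P∩zone Q| = 18.5 − 1.7143 = 16.79.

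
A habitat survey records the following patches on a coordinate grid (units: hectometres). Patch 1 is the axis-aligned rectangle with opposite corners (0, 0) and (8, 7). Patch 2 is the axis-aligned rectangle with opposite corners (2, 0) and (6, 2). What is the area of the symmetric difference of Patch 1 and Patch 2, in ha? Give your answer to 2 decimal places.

48.00

|Patch 1∩Patch 2|: x∈[2,6], y∈[0,2] → 4·2 = 8.
|Patch 1 △ Patch 2| = |Patch 1| + |Patch 2| − 2·|Patch 1∩Patch 2| = 56 + 8 − 16 = 48.00.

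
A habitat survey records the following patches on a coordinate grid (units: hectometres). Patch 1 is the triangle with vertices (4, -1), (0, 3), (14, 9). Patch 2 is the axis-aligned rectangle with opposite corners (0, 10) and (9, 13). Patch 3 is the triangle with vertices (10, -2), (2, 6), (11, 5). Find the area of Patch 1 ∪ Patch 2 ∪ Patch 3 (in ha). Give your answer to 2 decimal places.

85.45

By inclusion–exclusion:
Individual areas: |Patch 1| = 40, |Patch 2| = 27, |Patch 3| = 32.
|Patch 1∩Patch 2| = 0.
|Patch 1∩Patch 3| = 13.5529.
|Patch 2∩Patch 3| = 0.
|Patch 1∩Patch 2∩Patch 3| = 0.
|Patch 1 ∪ Patch 2 ∪ Patch 3| = 99 − 13.5529 + 0 = 85.45.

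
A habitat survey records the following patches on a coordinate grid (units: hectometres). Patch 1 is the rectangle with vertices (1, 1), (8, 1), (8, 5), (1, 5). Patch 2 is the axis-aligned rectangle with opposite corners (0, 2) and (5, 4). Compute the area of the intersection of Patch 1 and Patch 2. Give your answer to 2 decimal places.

8.00

|Patch 1∩Patch 2|: x∈[1,5], y∈[2,4] → 4·2 = 8.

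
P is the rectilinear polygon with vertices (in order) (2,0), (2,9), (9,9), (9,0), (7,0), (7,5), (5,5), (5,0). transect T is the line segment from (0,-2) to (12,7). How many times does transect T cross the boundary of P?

4

The segment meets the boundary at (9,4.75), (7,3.25), (5,1.75), (2.667,0).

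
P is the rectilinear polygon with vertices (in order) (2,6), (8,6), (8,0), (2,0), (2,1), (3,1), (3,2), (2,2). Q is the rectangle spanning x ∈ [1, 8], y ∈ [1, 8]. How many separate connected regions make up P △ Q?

P △ Q is a single connected region.

1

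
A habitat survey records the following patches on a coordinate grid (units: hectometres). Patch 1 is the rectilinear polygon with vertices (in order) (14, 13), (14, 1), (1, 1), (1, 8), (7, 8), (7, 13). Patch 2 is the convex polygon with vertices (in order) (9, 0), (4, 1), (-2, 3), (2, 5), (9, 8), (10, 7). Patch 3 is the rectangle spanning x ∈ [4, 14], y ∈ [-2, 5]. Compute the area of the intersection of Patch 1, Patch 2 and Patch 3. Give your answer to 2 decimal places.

The intersection is the polygon with vertices (9.143,1), (4,1), (4,5), (9.714,5).
By the shoelace formula its area is 21.71.

21.71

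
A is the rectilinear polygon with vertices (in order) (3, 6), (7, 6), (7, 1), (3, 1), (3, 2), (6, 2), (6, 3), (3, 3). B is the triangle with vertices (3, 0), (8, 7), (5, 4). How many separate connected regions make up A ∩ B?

A ∩ B splits into 2 disjoint pieces (area 1.8357, area 0.3214).

2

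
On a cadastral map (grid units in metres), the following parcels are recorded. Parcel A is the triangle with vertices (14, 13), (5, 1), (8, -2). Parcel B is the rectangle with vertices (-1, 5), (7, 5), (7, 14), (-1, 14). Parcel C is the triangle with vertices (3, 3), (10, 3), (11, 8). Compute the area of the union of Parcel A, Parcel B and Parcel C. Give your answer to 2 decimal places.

By inclusion–exclusion:
Individual areas: |Parcel A| = 31.5, |Parcel B| = 72, |Parcel C| = 17.5.
|Parcel A∩Parcel B| = 0.
|Parcel A∩Parcel C| = 10.2941.
|Parcel B∩Parcel C| = 0.2.
|Parcel A∩Parcel B∩Parcel C| = 0.
|Parcel A ∪ Parcel B ∪ Parcel C| = 121 − 10.4941 + 0 = 110.51.

110.51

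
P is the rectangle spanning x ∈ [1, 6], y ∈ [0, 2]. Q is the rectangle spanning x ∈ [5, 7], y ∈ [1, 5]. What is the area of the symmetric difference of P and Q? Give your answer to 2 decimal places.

16.00

|P∩Q|: x∈[5,6], y∈[1,2] → 1·1 = 1.
|P △ Q| = |P| + |Q| − 2·|P∩Q| = 10 + 8 − 2 = 16.00.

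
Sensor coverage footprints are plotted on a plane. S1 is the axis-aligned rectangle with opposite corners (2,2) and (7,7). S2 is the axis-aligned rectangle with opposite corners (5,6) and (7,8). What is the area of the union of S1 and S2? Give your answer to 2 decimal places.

27.00

By inclusion–exclusion:
Individual areas: |S1| = 25, |S2| = 4.
|S1∩S2|: x∈[5,7], y∈[6,7] → 2·1 = 2.
|S1 ∪ S2| = 29 − 2 = 27.00.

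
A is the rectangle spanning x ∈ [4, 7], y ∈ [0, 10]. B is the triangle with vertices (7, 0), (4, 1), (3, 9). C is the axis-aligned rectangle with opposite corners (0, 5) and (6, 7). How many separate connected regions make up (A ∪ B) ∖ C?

2

(A ∪ B) ∖ C splits into 2 disjoint pieces (area 27, area 0.6389).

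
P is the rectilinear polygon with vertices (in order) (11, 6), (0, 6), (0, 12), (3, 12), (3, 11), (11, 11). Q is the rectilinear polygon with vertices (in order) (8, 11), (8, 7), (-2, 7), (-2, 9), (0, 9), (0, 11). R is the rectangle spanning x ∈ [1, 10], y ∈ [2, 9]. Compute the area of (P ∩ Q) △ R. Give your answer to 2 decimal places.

67.00

|P ∩ Q| = 32.
|(P ∩ Q) ∩ R| = 14.
|(P ∩ Q) △ R| = 32 + 63 − 28 = 67.00.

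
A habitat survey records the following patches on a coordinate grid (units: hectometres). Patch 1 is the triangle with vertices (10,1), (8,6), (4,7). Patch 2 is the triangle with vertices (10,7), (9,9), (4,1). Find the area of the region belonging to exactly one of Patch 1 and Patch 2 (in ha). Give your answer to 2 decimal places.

|Patch 1| = 9, |Patch 2| = 9, |Patch 1∩Patch 2| = 2.3362.
|Patch 1 △ Patch 2| = |Patch 1| + |Patch 2| − 2·|Patch 1∩Patch 2| = 9 + 9 − 4.6724 = 13.33.

13.33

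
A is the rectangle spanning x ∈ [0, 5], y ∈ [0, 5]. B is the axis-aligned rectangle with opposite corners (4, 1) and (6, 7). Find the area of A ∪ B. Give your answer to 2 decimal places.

By inclusion–exclusion:
Individual areas: |A| = 25, |B| = 12.
|A∩B|: x∈[4,5], y∈[1,5] → 1·4 = 4.
|A ∪ B| = 37 − 4 = 33.00.

33.00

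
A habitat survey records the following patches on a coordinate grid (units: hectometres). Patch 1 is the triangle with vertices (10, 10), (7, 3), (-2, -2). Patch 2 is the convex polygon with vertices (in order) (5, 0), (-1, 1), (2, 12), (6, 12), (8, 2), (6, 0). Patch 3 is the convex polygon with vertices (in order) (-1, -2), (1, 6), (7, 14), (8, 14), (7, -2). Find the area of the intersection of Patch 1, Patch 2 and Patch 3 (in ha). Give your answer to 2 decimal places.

The intersection is the polygon with vertices (2.385,0.436), (0.714,0.714), (7,7), (7.429,4.857), (7.366,3.854), (7,3).
By the shoelace formula its area is 16.37.

16.37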